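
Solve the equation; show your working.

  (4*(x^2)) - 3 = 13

Step 1. [(4*(x^2)) - 3 = 13] the outer -3 inverts by adding 3, so sub: 4*(x^2) = 16.
Step 2. [4*(x^2) = 16] leading coefficient 4: divide by 4. So div: x^2 = 4.
Step 3. [x^2 = 4] √ both sides: 4 ≥ 0 gives two branches ⇒ sqrt: x = 2 or -2.

Answer: x ∈ {-2, 2}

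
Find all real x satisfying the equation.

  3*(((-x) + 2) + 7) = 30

Step 1. [3*(((-x) + 2) + 7) = 30] leading coefficient 3: divide by 3 ⇒ div: ((-x) + 2) + 7 = 10.
Step 2. [((-x) + 2) + 7 = 10] subtract 7: x sits inside (… + 7), so sub: (-x) + 2 = 3.
Step 3. [(-x) + 2 = 3] 2 comes off first (subtract 2). So sub: -x = 1.
Step 4. [-x = 1] flip signs both sides, so neg: x = -1.

Answer: x ∈ {-1}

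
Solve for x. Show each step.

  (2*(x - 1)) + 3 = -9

Step 1. [(2*(x - 1)) + 3 = -9] subtract 3: x sits inside (… + 3) ⇒ sub: 2*(x - 1) = -12.
Step 2. [2*(x - 1) = -12] leading coefficient 2: divide by 2, so div: x - 1 = -6.
Step 3. [x - 1 = -6] the outer -1 inverts by adding 1 ⇒ sub: x = -5.

Answer: x ∈ {-5}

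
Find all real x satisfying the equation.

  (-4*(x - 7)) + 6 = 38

Step 1. [(-4*(x - 7)) + 6 = 38] subtract 6: x sits inside (… + 6). So sub: -4*(x - 7) = 32.
Step 2. [-4*(x - 7) = 32] -4·(inner) — divide through by -4 ⇒ div: x - 7 = -8.
Step 3. [x - 7 = -8] the outer -7 inverts by adding 7. So sub: x = -1.

Answer: x ∈ {-1}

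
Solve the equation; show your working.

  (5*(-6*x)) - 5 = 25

Step 1. [(5*(-6*x)) - 5 = 25] peel the -5: add 5 from each side. So sub: 5*(-6*x) = 30.
Step 2. [5*(-6*x) = 30] 5 out front; divide by 5. So div: -6*x = 6.
Step 3. [-6*x = 6] leading coefficient -6: divide by -6, so div: x = -1.

Answer: x ∈ {-1}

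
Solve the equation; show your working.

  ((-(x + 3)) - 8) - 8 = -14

Step 1. [((-(x + 3)) - 8) - 8 = -14] peel the -8: add 8 from each side ⇒ sub: (-(x + 3)) - 8 = -6.
Step 2. [(-(x + 3)) - 8 = -6] the outer -8 inverts by adding 8, so sub: -(x + 3) = 2.
Step 3. [-(x + 3) = 2] LHS negated; negate both sides. So neg: x + 3 = -2.
Step 4. [x + 3 = -2] peel the +3: subtract 3 from each side. So sub: x = -5.

Answer: x ∈ {-5}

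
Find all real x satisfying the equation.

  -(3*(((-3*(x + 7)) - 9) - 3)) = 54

Step 1. [-(3*(((-3*(x + 7)) - 9) - 3)) = 54] flip signs both sides. So neg: 3*(((-3*(x + 7)) - 9) - 3) = -54.
Step 2. [3*(((-3*(x + 7)) - 9) - 3) = -54] 3 out front; divide by 3 ⇒ div: ((-3*(x + 7)) - 9) - 3 = -18.
Step 3. [((-3*(x + 7)) - 9) - 3 = -18] add 3: x sits inside (… - 3) ⇒ sub: (-3*(x + 7)) - 9 = -15.
Step 4. [(-3*(x + 7)) - 9 = -15] -3 | LHS and -3 | -15: pull -3 out ⇒ factor: (x + 7) + 3 = 5.
Step 5. [(x + 7) + 3 = 5] peel the +3: subtract 3 from each side, so sub: x + 7 = 2.
Step 6. [x + 7 = 2] 7 comes off first (subtract 7), so sub: x = -5.

Answer: x ∈ {-5}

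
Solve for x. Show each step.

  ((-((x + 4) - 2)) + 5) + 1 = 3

Step 1. [((-((x + 4) - 2)) + 5) + 1 = 3] the outer +1 inverts by subtracting 1, so sub: (-((x + 4) - 2)) + 5 = 2.
Step 2. [(-((x + 4) - 2)) + 5 = 2] subtract 5: x sits inside (… + 5) ⇒ sub: -((x + 4) - 2) = -3.
Step 3. [-((x + 4) - 2) = -3] leading − — multiply by −1, so neg: (x + 4) - 2 = 3.
Step 4. [(x + 4) - 2 = 3] add 2: x sits inside (… - 2), so sub: x + 4 = 5.
Step 5. [x + 4 = 5] the outer +4 inverts by subtracting 4, so sub: x = 1.

Answer: x ∈ {1}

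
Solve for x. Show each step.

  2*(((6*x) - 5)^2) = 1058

Step 1. [2*(((6*x) - 5)^2) = 1058] leading coefficient 2: divide by 2. So div: ((6*x) - 5)^2 = 529.
Step 2. [((6*x) - 5)^2 = 529] 529 ≥ 0, LHS is (·)² — take ±√ ⇒ sqrt: (6*x) - 5 = 23 or -23.
Step 3. [(6*x) - 5 = 23 or -23] peel the -5: add 5 from each side ⇒ sub: 6*x = 28 or -18.
Step 4. [6*x = 28 or -18] 6·(inner) — divide through by 6, so div: x = 14/3 or -3.

Answer: x ∈ {-3, 14/3}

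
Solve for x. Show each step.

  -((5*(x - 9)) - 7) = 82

Step 1. [-((5*(x - 9)) - 7) = 82] LHS negated; negate both sides. So neg: (5*(x - 9)) - 7 = -82.
Step 2. [(5*(x - 9)) - 7 = -82] add 7: x sits inside (… - 7) ⇒ sub: 5*(x - 9) = -75.
Step 3. [5*(x - 9) = -75] divide by the outer 5. So div: x - 9 = -15.
Step 4. [x - 9 = -15] peel the -9: add 9 from each side. So sub: x = -6.

Answer: x ∈ {-6}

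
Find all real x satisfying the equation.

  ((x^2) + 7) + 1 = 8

Step 1. [((x^2) + 7) + 1 = 8] peel the +1: subtract 1 from each side ⇒ sub: (x^2) + 7 = 7.
Step 2. [(x^2) + 7 = 7] the outer +7 inverts by subtracting 7, so sub: x^2 = 0.
Step 3. [x^2 = 0] LHS squared, RHS 0 ≥ 0: apply √ (±) ⇒ sqrt: x = 0.

Answer: x ∈ {0}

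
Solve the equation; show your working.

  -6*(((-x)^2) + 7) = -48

Step 1. [-6*(((-x)^2) + 7) = -48] LHS = -6·(…); ÷-6 both sides. So div: ((-x)^2) + 7 = 8.
Step 2. [((-x)^2) + 7 = 8] peel the +7: subtract 7 from each side. So sub: (-x)^2 = 1.
Step 3. [(-x)^2 = 1] LHS squared, RHS 1 ≥ 0: apply √ (±) ⇒ sqrt: -x = 1 or -1.
Step 4. [-x = 1 or -1] flip signs both sides ⇒ neg: x = -1 or 1.

Answer: x ∈ {-1, 1}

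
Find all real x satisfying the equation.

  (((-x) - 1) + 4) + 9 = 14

Step 1. [(((-x) - 1) + 4) + 9 = 14] the outer +9 inverts by subtracting 9 ⇒ sub: ((-x) - 1) + 4 = 5.
Step 2. [((-x) - 1) + 4 = 5] the outer +4 inverts by subtracting 4 ⇒ sub: (-x) - 1 = 1.
Step 3. [(-x) - 1 = 1] add 1: x sits inside (… - 1) ⇒ sub: -x = 2.
Step 4. [-x = 2] LHS negated; negate both sides, so neg: x = -2.

Answer: x ∈ {-2}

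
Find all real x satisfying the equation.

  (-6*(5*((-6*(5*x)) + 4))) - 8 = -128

Step 1. [(-6*(5*((-6*(5*x)) + 4))) - 8 = -128] peel the -8: add 8 from each side ⇒ sub: -6*(5*((-6*(5*x)) + 4)) = -120.
Step 2. [-6*(5*((-6*(5*x)) + 4)) = -120] divide by the outer -6. So div: 5*((-6*(5*x)) + 4) = 20.
Step 3. [5*((-6*(5*x)) + 4) = 20] 5·(inner) — divide through by 5 ⇒ div: (-6*(5*x)) + 4 = 4.
Step 4. [(-6*(5*x)) + 4 = 4] +4 is outermost — subtract 4 both sides, so sub: -6*(5*x) = 0.
Step 5. [-6*(5*x) = 0] -6·(inner) — divide through by -6, so div: 5*x = 0.
Step 6. [5*x = 0] 5·(inner) — divide through by 5 ⇒ div: x = 0.

Answer: x ∈ {0}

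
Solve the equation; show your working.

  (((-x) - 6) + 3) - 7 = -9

Step 1. [(((-x) - 6) + 3) - 7 = -9] the outer -7 inverts by adding 7, so sub: ((-x) - 6) + 3 = -2.
Step 2. [((-x) - 6) + 3 = -2] subtract 3: x sits inside (… + 3). So sub: (-x) - 6 = -5.
Step 3. [(-x) - 6 = -5] -6 is outermost — add 6 both sides. So sub: -x = 1.
Step 4. [-x = 1] flip signs both sides ⇒ neg: x = -1.

Answer: x ∈ {-1}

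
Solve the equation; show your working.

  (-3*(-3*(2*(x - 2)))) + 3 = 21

Step 1. [(-3*(-3*(2*(x - 2)))) + 3 = 21] common factor -3 (LHS and 21) — divide through, so factor: (-3*(2*(x - 2))) - 1 = -7.
Step 2. [(-3*(2*(x - 2))) - 1 = -7] add 1: x sits inside (… - 1), so sub: -3*(2*(x - 2)) = -6.
Step 3. [-3*(2*(x - 2)) = -6] LHS = -3·(…); ÷-3 both sides. So div: 2*(x - 2) = 2.
Step 4. [2*(x - 2) = 2] LHS = 2·(…); ÷2 both sides. So div: x - 2 = 1.
Step 5. [x - 2 = 1] the outer -2 inverts by adding 2, so sub: x = 3.

Answer: x ∈ {3}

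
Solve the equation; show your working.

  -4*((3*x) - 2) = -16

Step 1. [-4*((3*x) - 2) = -16] -4·(inner) — divide through by -4 ⇒ div: (3*x) - 2 = 4.
Step 2. [(3*x) - 2 = 4] -2 is outermost — add 2 both sides ⇒ sub: 3*x = 6.
Step 3. [3*x = 6] 3 out front; divide by 3. So div: x = 2.

Answer: x ∈ {2}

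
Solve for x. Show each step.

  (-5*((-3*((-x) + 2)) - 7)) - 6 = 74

Step 1. [(-5*((-3*((-x) + 2)) - 7)) - 6 = 74] 6 comes off first (add 6). So sub: -5*((-3*((-x) + 2)) - 7) = 80.
Step 2. [-5*((-3*((-x) + 2)) - 7) = 80] -5·(inner) — divide through by -5 ⇒ div: (-3*((-x) + 2)) - 7 = -16.
Step 3. [(-3*((-x) + 2)) - 7 = -16] -7 is outermost — add 7 both sides ⇒ sub: -3*((-x) + 2) = -9.
Step 4. [-3*((-x) + 2) = -9] leading coefficient -3: divide by -3, so div: (-x) + 2 = 3.
Step 5. [(-x) + 2 = 3] 2 comes off first (subtract 2). So sub: -x = 1.
Step 6. [-x = 1] flip signs both sides ⇒ neg: x = -1.

Answer: x ∈ {-1}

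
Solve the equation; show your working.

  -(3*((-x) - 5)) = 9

Step 1. [-(3*((-x) - 5)) = 9] LHS negated; negate both sides, so neg: 3*((-x) - 5) = -9.
Step 2. [3*((-x) - 5) = -9] divide by the outer 3 ⇒ div: (-x) - 5 = -3.
Step 3. [(-x) - 5 = -3] the outer -5 inverts by adding 5 ⇒ sub: -x = 2.
Step 4. [-x = 2] LHS negated; negate both sides, so neg: x = -2.

Answer: x ∈ {-2}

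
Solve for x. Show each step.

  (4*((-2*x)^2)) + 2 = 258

Step 1. [(4*((-2*x)^2)) + 2 = 258] peel the +2: subtract 2 from each side. So sub: 4*((-2*x)^2) = 256.
Step 2. [4*((-2*x)^2) = 256] LHS = 4·(…); ÷4 both sides. So div: (-2*x)^2 = 64.
Step 3. [(-2*x)^2 = 64] 64 ≥ 0, LHS is (·)² — take ±√. So sqrt: -2*x = 8 or -8.
Step 4. [-2*x = 8 or -8] leading coefficient -2: divide by -2 ⇒ div: x = -4 or 4.

Answer: x ∈ {-4, 4}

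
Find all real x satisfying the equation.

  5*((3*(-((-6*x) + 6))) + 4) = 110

Step 1. [5*((3*(-((-6*x) + 6))) + 4) = 110] 5 out front; divide by 5 ⇒ div: (3*(-((-6*x) + 6))) + 4 = 22.
Step 2. [(3*(-((-6*x) + 6))) + 4 = 22] 4 comes off first (subtract 4), so sub: 3*(-((-6*x) + 6)) = 18.
Step 3. [3*(-((-6*x) + 6)) = 18] 3 out front; divide by 3. So div: -((-6*x) + 6) = 6.
Step 4. [-((-6*x) + 6) = 6] flip signs both sides. So neg: (-6*x) + 6 = -6.
Step 5. [(-6*x) + 6 = -6] -6 divides every term; factor it out ⇒ factor: x - 1 = 1.
Step 6. [x - 1 = 1] 1 comes off first (add 1), so sub: x = 2.

Answer: x ∈ {2}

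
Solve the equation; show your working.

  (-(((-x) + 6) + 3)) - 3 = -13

Step 1. [(-(((-x) + 6) + 3)) - 3 = -13] 3 comes off first (add 3), so sub: -(((-x) + 6) + 3) = -10.
Step 2. [-(((-x) + 6) + 3) = -10] leading − — multiply by −1. So neg: ((-x) + 6) + 3 = 10.
Step 3. [((-x) + 6) + 3 = 10] +3 is outermost — subtract 3 both sides, so sub: (-x) + 6 = 7.
Step 4. [(-x) + 6 = 7] +6 is outermost — subtract 6 both sides ⇒ sub: -x = 1.
Step 5. [-x = 1] flip signs both sides ⇒ neg: x = -1.

Answer: x ∈ {-1}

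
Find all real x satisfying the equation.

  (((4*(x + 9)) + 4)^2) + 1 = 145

Step 1. [(((4*(x + 9)) + 4)^2) + 1 = 145] 1 comes off first (subtract 1). So sub: ((4*(x + 9)) + 4)^2 = 144.
Step 2. [((4*(x + 9)) + 4)^2 = 144] LHS squared, RHS 144 ≥ 0: apply √ (±). So sqrt: (4*(x + 9)) + 4 = 12 or -12.
Step 3. [(4*(x + 9)) + 4 = 12 or -12] common factor 4 (LHS and 12 or -12) — divide through, so factor: (x + 9) + 1 = 3 or -3.
Step 4. [(x + 9) + 1 = 3 or -3] peel the +1: subtract 1 from each side ⇒ sub: x + 9 = 2 or -4.
Step 5. [x + 9 = 2 or -4] subtract 9: x sits inside (… + 9), so sub: x = -7 or -13.

Answer: x ∈ {-13, -7}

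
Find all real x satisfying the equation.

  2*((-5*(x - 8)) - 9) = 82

Step 1. [2*((-5*(x - 8)) - 9) = 82] LHS = 2·(…); ÷2 both sides. So div: (-5*(x - 8)) - 9 = 41.
Step 2. [(-5*(x - 8)) - 9 = 41] the outer -9 inverts by adding 9. So sub: -5*(x - 8) = 50.
Step 3. [-5*(x - 8) = 50] leading coefficient -5: divide by -5, so div: x - 8 = -10.
Step 4. [x - 8 = -10] -8 is outermost — add 8 both sides, so sub: x = -2.

Answer: x ∈ {-2}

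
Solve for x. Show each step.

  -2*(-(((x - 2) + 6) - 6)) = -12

Step 1. [-2*(-(((x - 2) + 6) - 6)) = -12] -2·(inner) — divide through by -2. So div: -(((x - 2) + 6) - 6) = 6.
Step 2. [-(((x - 2) + 6) - 6) = 6] leading − — multiply by −1 ⇒ neg: ((x - 2) + 6) - 6 = -6.
Step 3. [((x - 2) + 6) - 6 = -6] -6 is outermost — add 6 both sides. So sub: (x - 2) + 6 = 0.
Step 4. [(x - 2) + 6 = 0] +6 is outermost — subtract 6 both sides. So sub: x - 2 = -6.
Step 5. [x - 2 = -6] add 2: x sits inside (… - 2), so sub: x = -4.

Answer: x ∈ {-4}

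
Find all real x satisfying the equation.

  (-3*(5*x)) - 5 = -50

Step 1. [(-3*(5*x)) - 5 = -50] -5 is outermost — add 5 both sides ⇒ sub: -3*(5*x) = -45.
Step 2. [-3*(5*x) = -45] LHS = -3·(…); ÷-3 both sides ⇒ div: 5*x = 15.
Step 3. [5*x = 15] 5 out front; divide by 5. So div: x = 3.

Answer: x ∈ {3}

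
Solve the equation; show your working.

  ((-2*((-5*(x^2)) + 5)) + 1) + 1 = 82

Step 1. [((-2*((-5*(x^2)) + 5)) + 1) + 1 = 82] +1 is outermost — subtract 1 both sides, so sub: (-2*((-5*(x^2)) + 5)) + 1 = 81.
Step 2. [(-2*((-5*(x^2)) + 5)) + 1 = 81] peel the +1: subtract 1 from each side, so sub: -2*((-5*(x^2)) + 5) = 80.
Step 3. [-2*((-5*(x^2)) + 5) = 80] leading coefficient -2: divide by -2. So div: (-5*(x^2)) + 5 = -40.
Step 4. [(-5*(x^2)) + 5 = -40] -5 divides every term; factor it out, so factor: (x^2) - 1 = 8.
Step 5. [(x^2) - 1 = 8] -1 is outermost — add 1 both sides, so sub: x^2 = 9.
Step 6. [x^2 = 9] LHS squared, RHS 9 ≥ 0: apply √ (±). So sqrt: x = 3 or -3.

Answer: x ∈ {-3, 3}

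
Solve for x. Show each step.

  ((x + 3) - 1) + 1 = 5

Step 1. [((x + 3) - 1) + 1 = 5] peel the +1: subtract 1 from each side ⇒ sub: (x + 3) - 1 = 4.
Step 2. [(x + 3) - 1 = 4] -1 is outermost — add 1 both sides ⇒ sub: x + 3 = 5.
Step 3. [x + 3 = 5] +3 is outermost — subtract 3 both sides ⇒ sub: x = 2.

Answer: x ∈ {2}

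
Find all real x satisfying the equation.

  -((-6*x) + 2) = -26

Step 1. [-((-6*x) + 2) = -26] flip signs both sides. So neg: (-6*x) + 2 = 26.
Step 2. [(-6*x) + 2 = 26] +2 is outermost — subtract 2 both sides ⇒ sub: -6*x = 24.
Step 3. [-6*x = 24] -6 out front; divide by -6. So div: x = -4.

Answer: x ∈ {-4}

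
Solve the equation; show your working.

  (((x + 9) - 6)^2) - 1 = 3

Step 1. [(((x + 9) - 6)^2) - 1 = 3] peel the -1: add 1 from each side, so sub: ((x + 9) - 6)^2 = 4.
Step 2. [((x + 9) - 6)^2 = 4] LHS squared, RHS 4 ≥ 0: apply √ (±). So sqrt: (x + 9) - 6 = 2 or -2.
Step 3. [(x + 9) - 6 = 2 or -2] add 6: x sits inside (… - 6), so sub: x + 9 = 8 or 4.
Step 4. [x + 9 = 8 or 4] subtract 9: x sits inside (… + 9). So sub: x = -1 or -5.

Answer: x ∈ {-5, -1}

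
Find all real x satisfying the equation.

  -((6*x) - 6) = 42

Step 1. [-((6*x) - 6) = 42] leading − — multiply by −1 ⇒ neg: (6*x) - 6 = -42.
Step 2. [(6*x) - 6 = -42] add 6: x sits inside (… - 6), so sub: 6*x = -36.
Step 3. [6*x = -36] leading coefficient 6: divide by 6 ⇒ div: x = -6.

Answer: x ∈ {-6}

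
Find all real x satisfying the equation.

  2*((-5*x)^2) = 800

Step 1. [2*((-5*x)^2) = 800] 2·(inner) — divide through by 2 ⇒ div: (-5*x)^2 = 400.
Step 2. [(-5*x)^2 = 400] LHS squared, RHS 400 ≥ 0: apply √ (±). So sqrt: -5*x = 20 or -20.
Step 3. [-5*x = 20 or -20] leading coefficient -5: divide by -5 ⇒ div: x = -4 or 4.

Answer: x ∈ {-4, 4}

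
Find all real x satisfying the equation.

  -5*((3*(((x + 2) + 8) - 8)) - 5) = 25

Step 1. [-5*((3*(((x + 2) + 8) - 8)) - 5) = 25] -5 out front; divide by -5 ⇒ div: (3*(((x + 2) + 8) - 8)) - 5 = -5.
Step 2. [(3*(((x + 2) + 8) - 8)) - 5 = -5] the outer -5 inverts by adding 5. So sub: 3*(((x + 2) + 8) - 8) = 0.
Step 3. [3*(((x + 2) + 8) - 8) = 0] leading coefficient 3: divide by 3, so div: ((x + 2) + 8) - 8 = 0.
Step 4. [((x + 2) + 8) - 8 = 0] add 8: x sits inside (… - 8) ⇒ sub: (x + 2) + 8 = 8.
Step 5. [(x + 2) + 8 = 8] 8 comes off first (subtract 8) ⇒ sub: x + 2 = 0.
Step 6. [x + 2 = 0] 2 comes off first (subtract 2) ⇒ sub: x = -2.

Answer: x ∈ {-2}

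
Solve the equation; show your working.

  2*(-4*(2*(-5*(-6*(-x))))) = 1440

Step 1. [2*(-4*(2*(-5*(-6*(-x))))) = 1440] divide by the outer 2 ⇒ div: -4*(2*(-5*(-6*(-x)))) = 720.
Step 2. [-4*(2*(-5*(-6*(-x)))) = 720] -4 out front; divide by -4 ⇒ div: 2*(-5*(-6*(-x))) = -180.
Step 3. [2*(-5*(-6*(-x))) = -180] 2·(inner) — divide through by 2. So div: -5*(-6*(-x)) = -90.
Step 4. [-5*(-6*(-x)) = -90] -5·(inner) — divide through by -5 ⇒ div: -6*(-x) = 18.
Step 5. [-6*(-x) = 18] LHS = -6·(…); ÷-6 both sides. So div: -x = -3.
Step 6. [-x = -3] leading − — multiply by −1, so neg: x = 3.

Answer: x ∈ {3}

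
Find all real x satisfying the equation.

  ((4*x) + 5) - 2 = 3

Step 1. [((4*x) + 5) - 2 = 3] -2 is outermost — add 2 both sides, so sub: (4*x) + 5 = 5.
Step 2. [(4*x) + 5 = 5] +5 is outermost — subtract 5 both sides, so sub: 4*x = 0.
Step 3. [4*x = 0] 4 out front; divide by 4, so div: x = 0.

Answer: x ∈ {0}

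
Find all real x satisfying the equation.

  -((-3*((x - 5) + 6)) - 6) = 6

Step 1. [-((-3*((x - 5) + 6)) - 6) = 6] LHS negated; negate both sides. So neg: (-3*((x - 5) + 6)) - 6 = -6.
Step 2. [(-3*((x - 5) + 6)) - 6 = -6] add 6: x sits inside (… - 6). So sub: -3*((x - 5) + 6) = 0.
Step 3. [-3*((x - 5) + 6) = 0] divide by the outer -3 ⇒ div: (x - 5) + 6 = 0.
Step 4. [(x - 5) + 6 = 0] subtract 6: x sits inside (… + 6) ⇒ sub: x - 5 = -6.
Step 5. [x - 5 = -6] the outer -5 inverts by adding 5. So sub: x = -1.

Answer: x ∈ {-1}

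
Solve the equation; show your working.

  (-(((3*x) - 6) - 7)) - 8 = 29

Step 1. [(-(((3*x) - 6) - 7)) - 8 = 29] the outer -8 inverts by adding 8 ⇒ sub: -(((3*x) - 6) - 7) = 37.
Step 2. [-(((3*x) - 6) - 7) = 37] flip signs both sides, so neg: ((3*x) - 6) - 7 = -37.
Step 3. [((3*x) - 6) - 7 = -37] peel the -7: add 7 from each side ⇒ sub: (3*x) - 6 = -30.
Step 4. [(3*x) - 6 = -30] peel the -6: add 6 from each side, so sub: 3*x = -24.
Step 5. [3*x = -24] divide by the outer 3. So div: x = -8.

Answer: x ∈ {-8}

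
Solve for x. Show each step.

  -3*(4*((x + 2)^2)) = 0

Step 1. [-3*(4*((x + 2)^2)) = 0] divide by the outer -3, so div: 4*((x + 2)^2) = 0.
Step 2. [4*((x + 2)^2) = 0] 4·(inner) — divide through by 4, so div: (x + 2)^2 = 0.
Step 3. [(x + 2)^2 = 0] √ both sides: 0 ≥ 0 gives two branches ⇒ sqrt: x + 2 = 0.
Step 4. [x + 2 = 0] 2 comes off first (subtract 2), so sub: x = -2.

Answer: x ∈ {-2}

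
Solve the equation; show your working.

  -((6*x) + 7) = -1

Step 1. [-((6*x) + 7) = -1] LHS negated; negate both sides, so neg: (6*x) + 7 = 1.
Step 2. [(6*x) + 7 = 1] +7 is outermost — subtract 7 both sides ⇒ sub: 6*x = -6.
Step 3. [6*x = -6] 6 out front; divide by 6. So div: x = -1.

Answer: x ∈ {-1}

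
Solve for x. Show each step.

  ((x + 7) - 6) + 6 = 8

Step 1. [((x + 7) - 6) + 6 = 8] peel the +6: subtract 6 from each side. So sub: (x + 7) - 6 = 2.
Step 2. [(x + 7) - 6 = 2] peel the -6: add 6 from each side, so sub: x + 7 = 8.
Step 3. [x + 7 = 8] +7 is outermost — subtract 7 both sides, so sub: x = 1.

Answer: x ∈ {1}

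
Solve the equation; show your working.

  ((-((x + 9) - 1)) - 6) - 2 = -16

Step 1. [((-((x + 9) - 1)) - 6) - 2 = -16] -2 is outermost — add 2 both sides, so sub: (-((x + 9) - 1)) - 6 = -14.
Step 2. [(-((x + 9) - 1)) - 6 = -14] the outer -6 inverts by adding 6 ⇒ sub: -((x + 9) - 1) = -8.
Step 3. [-((x + 9) - 1) = -8] leading − — multiply by −1. So neg: (x + 9) - 1 = 8.
Step 4. [(x + 9) - 1 = 8] -1 is outermost — add 1 both sides ⇒ sub: x + 9 = 9.
Step 5. [x + 9 = 9] 9 comes off first (subtract 9), so sub: x = 0.

Answer: x ∈ {0}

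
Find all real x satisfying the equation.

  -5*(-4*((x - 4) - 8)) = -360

Step 1. [-5*(-4*((x - 4) - 8)) = -360] divide by the outer -5, so div: -4*((x - 4) - 8) = 72.
Step 2. [-4*((x - 4) - 8) = 72] LHS = -4·(…); ÷-4 both sides, so div: (x - 4) - 8 = -18.
Step 3. [(x - 4) - 8 = -18] 8 comes off first (add 8), so sub: x - 4 = -10.
Step 4. [x - 4 = -10] 4 comes off first (add 4). So sub: x = -6.

Answer: x ∈ {-6}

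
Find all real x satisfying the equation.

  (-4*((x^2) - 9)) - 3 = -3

Step 1. [(-4*((x^2) - 9)) - 3 = -3] -3 is outermost — add 3 both sides, so sub: -4*((x^2) - 9) = 0.
Step 2. [-4*((x^2) - 9) = 0] -4·(inner) — divide through by -4 ⇒ div: (x^2) - 9 = 0.
Step 3. [(x^2) - 9 = 0] add 9: x sits inside (… - 9). So sub: x^2 = 9.
Step 4. [x^2 = 9] LHS squared, RHS 9 ≥ 0: apply √ (±). So sqrt: x = 3 or -3.

Answer: x ∈ {-3, 3}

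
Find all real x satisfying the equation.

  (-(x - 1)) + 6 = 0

Step 1. [(-(x - 1)) + 6 = 0] 6 comes off first (subtract 6), so sub: -(x - 1) = -6.
Step 2. [-(x - 1) = -6] flip signs both sides ⇒ neg: x - 1 = 6.
Step 3. [x - 1 = 6] add 1: x sits inside (… - 1) ⇒ sub: x = 7.

Answer: x ∈ {7}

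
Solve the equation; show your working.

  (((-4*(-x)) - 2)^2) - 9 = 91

Step 1. [(((-4*(-x)) - 2)^2) - 9 = 91] the outer -9 inverts by adding 9. So sub: ((-4*(-x)) - 2)^2 = 100.
Step 2. [((-4*(-x)) - 2)^2 = 100] LHS squared, RHS 100 ≥ 0: apply √ (±). So sqrt: (-4*(-x)) - 2 = 10 or -10.
Step 3. [(-4*(-x)) - 2 = 10 or -10] add 2: x sits inside (… - 2), so sub: -4*(-x) = 12 or -8.
Step 4. [-4*(-x) = 12 or -8] -4 out front; divide by -4. So div: -x = -3 or 2.
Step 5. [-x = -3 or 2] leading − — multiply by −1, so neg: x = 3 or -2.

Answer: x ∈ {-2, 3}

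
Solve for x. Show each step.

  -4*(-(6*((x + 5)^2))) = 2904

Step 1. [-4*(-(6*((x + 5)^2))) = 2904] -4 out front; divide by -4 ⇒ div: -(6*((x + 5)^2)) = -726.
Step 2. [-(6*((x + 5)^2)) = -726] flip signs both sides, so neg: 6*((x + 5)^2) = 726.
Step 3. [6*((x + 5)^2) = 726] 6·(inner) — divide through by 6. So div: (x + 5)^2 = 121.
Step 4. [(x + 5)^2 = 121] 121 ≥ 0, LHS is (·)² — take ±√, so sqrt: x + 5 = 11 or -11.
Step 5. [x + 5 = 11 or -11] the outer +5 inverts by subtracting 5 ⇒ sub: x = 6 or -16.

Answer: x ∈ {-16, 6}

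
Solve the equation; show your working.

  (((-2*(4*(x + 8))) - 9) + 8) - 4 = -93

Step 1. [(((-2*(4*(x + 8))) - 9) + 8) - 4 = -93] the outer -4 inverts by adding 4. So sub: ((-2*(4*(x + 8))) - 9) + 8 = -89.
Step 2. [((-2*(4*(x + 8))) - 9) + 8 = -89] +8 is outermost — subtract 8 both sides. So sub: (-2*(4*(x + 8))) - 9 = -97.
Step 3. [(-2*(4*(x + 8))) - 9 = -97] add 9: x sits inside (… - 9), so sub: -2*(4*(x + 8)) = -88.
Step 4. [-2*(4*(x + 8)) = -88] leading coefficient -2: divide by -2 ⇒ div: 4*(x + 8) = 44.
Step 5. [4*(x + 8) = 44] LHS = 4·(…); ÷4 both sides. So div: x + 8 = 11.
Step 6. [x + 8 = 11] the outer +8 inverts by subtracting 8. So sub: x = 3.

Answer: x ∈ {3}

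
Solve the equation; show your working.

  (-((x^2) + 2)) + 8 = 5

Step 1. [(-((x^2) + 2)) + 8 = 5] 8 comes off first (subtract 8), so sub: -((x^2) + 2) = -3.
Step 2. [-((x^2) + 2) = -3] leading − — multiply by −1. So neg: (x^2) + 2 = 3.
Step 3. [(x^2) + 2 = 3] peel the +2: subtract 2 from each side ⇒ sub: x^2 = 1.
Step 4. [x^2 = 1] √ both sides: 1 ≥ 0 gives two branches, so sqrt: x = 1 or -1.

Answer: x ∈ {-1, 1}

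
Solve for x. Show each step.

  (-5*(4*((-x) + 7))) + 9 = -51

Step 1. [(-5*(4*((-x) + 7))) + 9 = -51] the outer +9 inverts by subtracting 9. So sub: -5*(4*((-x) + 7)) = -60.
Step 2. [-5*(4*((-x) + 7)) = -60] -5 out front; divide by -5. So div: 4*((-x) + 7) = 12.
Step 3. [4*((-x) + 7) = 12] 4·(inner) — divide through by 4 ⇒ div: (-x) + 7 = 3.
Step 4. [(-x) + 7 = 3] peel the +7: subtract 7 from each side, so sub: -x = -4.
Step 5. [-x = -4] flip signs both sides ⇒ neg: x = 4.

Answer: x ∈ {4}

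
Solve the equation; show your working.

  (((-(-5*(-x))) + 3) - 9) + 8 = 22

Step 1. [(((-(-5*(-x))) + 3) - 9) + 8 = 22] peel the +8: subtract 8 from each side ⇒ sub: ((-(-5*(-x))) + 3) - 9 = 14.
Step 2. [((-(-5*(-x))) + 3) - 9 = 14] add 9: x sits inside (… - 9). So sub: (-(-5*(-x))) + 3 = 23.
Step 3. [(-(-5*(-x))) + 3 = 23] peel the +3: subtract 3 from each side, so sub: -(-5*(-x)) = 20.
Step 4. [-(-5*(-x)) = 20] leading − — multiply by −1 ⇒ neg: -5*(-x) = -20.
Step 5. [-5*(-x) = -20] divide by the outer -5, so div: -x = 4.
Step 6. [-x = 4] leading − — multiply by −1. So neg: x = -4.

Answer: x ∈ {-4}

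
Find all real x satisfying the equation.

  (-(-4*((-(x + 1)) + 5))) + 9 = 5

Step 1. [(-(-4*((-(x + 1)) + 5))) + 9 = 5] +9 is outermost — subtract 9 both sides ⇒ sub: -(-4*((-(x + 1)) + 5)) = -4.
Step 2. [-(-4*((-(x + 1)) + 5)) = -4] LHS negated; negate both sides ⇒ neg: -4*((-(x + 1)) + 5) = 4.
Step 3. [-4*((-(x + 1)) + 5) = 4] divide by the outer -4 ⇒ div: (-(x + 1)) + 5 = -1.
Step 4. [(-(x + 1)) + 5 = -1] +5 is outermost — subtract 5 both sides ⇒ sub: -(x + 1) = -6.
Step 5. [-(x + 1) = -6] LHS negated; negate both sides, so neg: x + 1 = 6.
Step 6. [x + 1 = 6] the outer +1 inverts by subtracting 1. So sub: x = 5.

Answer: x ∈ {5}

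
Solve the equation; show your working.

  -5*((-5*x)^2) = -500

Step 1. [-5*((-5*x)^2) = -500] LHS = -5·(…); ÷-5 both sides ⇒ div: (-5*x)^2 = 100.
Step 2. [(-5*x)^2 = 100] LHS squared, RHS 100 ≥ 0: apply √ (±). So sqrt: -5*x = 10 or -10.
Step 3. [-5*x = 10 or -10] divide by the outer -5. So div: x = -2 or 2.

Answer: x ∈ {-2, 2}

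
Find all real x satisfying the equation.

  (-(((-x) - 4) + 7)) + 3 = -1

Step 1. [(-(((-x) - 4) + 7)) + 3 = -1] peel the +3: subtract 3 from each side ⇒ sub: -(((-x) - 4) + 7) = -4.
Step 2. [-(((-x) - 4) + 7) = -4] leading − — multiply by −1 ⇒ neg: ((-x) - 4) + 7 = 4.
Step 3. [((-x) - 4) + 7 = 4] subtract 7: x sits inside (… + 7). So sub: (-x) - 4 = -3.
Step 4. [(-x) - 4 = -3] -4 is outermost — add 4 both sides, so sub: -x = 1.
Step 5. [-x = 1] flip signs both sides, so neg: x = -1.

Answer: x ∈ {-1}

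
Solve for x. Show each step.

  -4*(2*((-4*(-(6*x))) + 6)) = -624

Step 1. [-4*(2*((-4*(-(6*x))) + 6)) = -624] -4 out front; divide by -4, so div: 2*((-4*(-(6*x))) + 6) = 156.
Step 2. [2*((-4*(-(6*x))) + 6) = 156] leading coefficient 2: divide by 2. So div: (-4*(-(6*x))) + 6 = 78.
Step 3. [(-4*(-(6*x))) + 6 = 78] 6 comes off first (subtract 6). So sub: -4*(-(6*x)) = 72.
Step 4. [-4*(-(6*x)) = 72] divide by the outer -4, so div: -(6*x) = -18.
Step 5. [-(6*x) = -18] leading − — multiply by −1, so neg: 6*x = 18.
Step 6. [6*x = 18] 6 out front; divide by 6 ⇒ div: x = 3.

Answer: x ∈ {3}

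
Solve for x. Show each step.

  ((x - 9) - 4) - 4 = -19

Step 1. [((x - 9) - 4) - 4 = -19] peel the -4: add 4 from each side ⇒ sub: (x - 9) - 4 = -15.
Step 2. [(x - 9) - 4 = -15] peel the -4: add 4 from each side ⇒ sub: x - 9 = -11.
Step 3. [x - 9 = -11] add 9: x sits inside (… - 9) ⇒ sub: x = -2.

Answer: x ∈ {-2}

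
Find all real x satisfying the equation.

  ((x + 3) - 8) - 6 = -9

Step 1. [((x + 3) - 8) - 6 = -9] the outer -6 inverts by adding 6, so sub: (x + 3) - 8 = -3.
Step 2. [(x + 3) - 8 = -3] peel the -8: add 8 from each side. So sub: x + 3 = 5.
Step 3. [x + 3 = 5] +3 is outermost — subtract 3 both sides, so sub: x = 2.

Answer: x ∈ {2}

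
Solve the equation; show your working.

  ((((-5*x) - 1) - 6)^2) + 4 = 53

Step 1. [((((-5*x) - 1) - 6)^2) + 4 = 53] the outer +4 inverts by subtracting 4, so sub: (((-5*x) - 1) - 6)^2 = 49.
Step 2. [(((-5*x) - 1) - 6)^2 = 49] √ both sides: 49 ≥ 0 gives two branches, so sqrt: ((-5*x) - 1) - 6 = 7 or -7.
Step 3. [((-5*x) - 1) - 6 = 7 or -7] -6 is outermost — add 6 both sides. So sub: (-5*x) - 1 = 13 or -1.
Step 4. [(-5*x) - 1 = 13 or -1] peel the -1: add 1 from each side ⇒ sub: -5*x = 14 or 0.
Step 5. [-5*x = 14 or 0] -5·(inner) — divide through by -5 ⇒ div: x = -14/5 or 0.

Answer: x ∈ {-14/5, 0}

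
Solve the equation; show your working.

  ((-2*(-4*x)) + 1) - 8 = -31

Step 1. [((-2*(-4*x)) + 1) - 8 = -31] -8 is outermost — add 8 both sides. So sub: (-2*(-4*x)) + 1 = -23.
Step 2. [(-2*(-4*x)) + 1 = -23] 1 comes off first (subtract 1). So sub: -2*(-4*x) = -24.
Step 3. [-2*(-4*x) = -24] -2·(inner) — divide through by -2 ⇒ div: -4*x = 12.
Step 4. [-4*x = 12] -4 out front; divide by -4. So div: x = -3.

Answer: x ∈ {-3}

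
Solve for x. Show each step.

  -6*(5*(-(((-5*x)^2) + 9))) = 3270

Step 1. [-6*(5*(-(((-5*x)^2) + 9))) = 3270] -6 out front; divide by -6 ⇒ div: 5*(-(((-5*x)^2) + 9)) = -545.
Step 2. [5*(-(((-5*x)^2) + 9)) = -545] leading coefficient 5: divide by 5, so div: -(((-5*x)^2) + 9) = -109.
Step 3. [-(((-5*x)^2) + 9) = -109] LHS negated; negate both sides ⇒ neg: ((-5*x)^2) + 9 = 109.
Step 4. [((-5*x)^2) + 9 = 109] peel the +9: subtract 9 from each side ⇒ sub: (-5*x)^2 = 100.
Step 5. [(-5*x)^2 = 100] LHS squared, RHS 100 ≥ 0: apply √ (±). So sqrt: -5*x = 10 or -10.
Step 6. [-5*x = 10 or -10] divide by the outer -5, so div: x = -2 or 2.

Answer: x ∈ {-2, 2}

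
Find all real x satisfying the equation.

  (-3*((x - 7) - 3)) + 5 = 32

Step 1. [(-3*((x - 7) - 3)) + 5 = 32] +5 is outermost — subtract 5 both sides ⇒ sub: -3*((x - 7) - 3) = 27.
Step 2. [-3*((x - 7) - 3) = 27] divide by the outer -3 ⇒ div: (x - 7) - 3 = -9.
Step 3. [(x - 7) - 3 = -9] peel the -3: add 3 from each side, so sub: x - 7 = -6.
Step 4. [x - 7 = -6] add 7: x sits inside (… - 7) ⇒ sub: x = 1.

Answer: x ∈ {1}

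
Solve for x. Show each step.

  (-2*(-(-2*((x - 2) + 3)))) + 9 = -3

Step 1. [(-2*(-(-2*((x - 2) + 3)))) + 9 = -3] +9 is outermost — subtract 9 both sides ⇒ sub: -2*(-(-2*((x - 2) + 3))) = -12.
Step 2. [-2*(-(-2*((x - 2) + 3))) = -12] leading coefficient -2: divide by -2, so div: -(-2*((x - 2) + 3)) = 6.
Step 3. [-(-2*((x - 2) + 3)) = 6] LHS negated; negate both sides ⇒ neg: -2*((x - 2) + 3) = -6.
Step 4. [-2*((x - 2) + 3) = -6] leading coefficient -2: divide by -2, so div: (x - 2) + 3 = 3.
Step 5. [(x - 2) + 3 = 3] subtract 3: x sits inside (… + 3) ⇒ sub: x - 2 = 0.
Step 6. [x - 2 = 0] 2 comes off first (add 2), so sub: x = 2.

Answer: x ∈ {2}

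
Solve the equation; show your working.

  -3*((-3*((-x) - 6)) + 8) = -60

Step 1. [-3*((-3*((-x) - 6)) + 8) = -60] divide by the outer -3. So div: (-3*((-x) - 6)) + 8 = 20.
Step 2. [(-3*((-x) - 6)) + 8 = 20] subtract 8: x sits inside (… + 8). So sub: -3*((-x) - 6) = 12.
Step 3. [-3*((-x) - 6) = 12] divide by the outer -3. So div: (-x) - 6 = -4.
Step 4. [(-x) - 6 = -4] peel the -6: add 6 from each side, so sub: -x = 2.
Step 5. [-x = 2] LHS negated; negate both sides, so neg: x = -2.

Answer: x ∈ {-2}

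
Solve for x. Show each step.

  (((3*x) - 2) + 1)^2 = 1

Step 1. [(((3*x) - 2) + 1)^2 = 1] 1 ≥ 0, LHS is (·)² — take ±√ ⇒ sqrt: ((3*x) - 2) + 1 = 1 or -1.
Step 2. [((3*x) - 2) + 1 = 1 or -1] 1 comes off first (subtract 1). So sub: (3*x) - 2 = 0 or -2.
Step 3. [(3*x) - 2 = 0 or -2] the outer -2 inverts by adding 2. So sub: 3*x = 2 or 0.
Step 4. [3*x = 2 or 0] LHS = 3·(…); ÷3 both sides ⇒ div: x = 2/3 or 0.

Answer: x ∈ {0, 2/3}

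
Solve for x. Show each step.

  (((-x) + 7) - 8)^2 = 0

Step 1. [(((-x) + 7) - 8)^2 = 0] LHS squared, RHS 0 ≥ 0: apply √ (±), so sqrt: ((-x) + 7) - 8 = 0.
Step 2. [((-x) + 7) - 8 = 0] the outer -8 inverts by adding 8. So sub: (-x) + 7 = 8.
Step 3. [(-x) + 7 = 8] +7 is outermost — subtract 7 both sides. So sub: -x = 1.
Step 4. [-x = 1] flip signs both sides. So neg: x = -1.

Answer: x ∈ {-1}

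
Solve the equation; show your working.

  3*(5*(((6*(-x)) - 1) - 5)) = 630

Step 1. [3*(5*(((6*(-x)) - 1) - 5)) = 630] divide by the outer 3 ⇒ div: 5*(((6*(-x)) - 1) - 5) = 210.
Step 2. [5*(((6*(-x)) - 1) - 5) = 210] 5 out front; divide by 5 ⇒ div: ((6*(-x)) - 1) - 5 = 42.
Step 3. [((6*(-x)) - 1) - 5 = 42] add 5: x sits inside (… - 5), so sub: (6*(-x)) - 1 = 47.
Step 4. [(6*(-x)) - 1 = 47] 1 comes off first (add 1), so sub: 6*(-x) = 48.
Step 5. [6*(-x) = 48] leading coefficient 6: divide by 6 ⇒ div: -x = 8.
Step 6. [-x = 8] leading − — multiply by −1, so neg: x = -8.

Answer: x ∈ {-8}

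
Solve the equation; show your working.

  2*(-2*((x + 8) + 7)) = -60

Step 1. [2*(-2*((x + 8) + 7)) = -60] leading coefficient 2: divide by 2. So div: -2*((x + 8) + 7) = -30.
Step 2. [-2*((x + 8) + 7) = -30] divide by the outer -2. So div: (x + 8) + 7 = 15.
Step 3. [(x + 8) + 7 = 15] 7 comes off first (subtract 7) ⇒ sub: x + 8 = 8.
Step 4. [x + 8 = 8] the outer +8 inverts by subtracting 8, so sub: x = 0.

Answer: x ∈ {0}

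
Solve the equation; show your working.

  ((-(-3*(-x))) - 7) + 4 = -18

Step 1. [((-(-3*(-x))) - 7) + 4 = -18] +4 is outermost — subtract 4 both sides ⇒ sub: (-(-3*(-x))) - 7 = -22.
Step 2. [(-(-3*(-x))) - 7 = -22] 7 comes off first (add 7). So sub: -(-3*(-x)) = -15.
Step 3. [-(-3*(-x)) = -15] flip signs both sides, so neg: -3*(-x) = 15.
Step 4. [-3*(-x) = 15] LHS = -3·(…); ÷-3 both sides ⇒ div: -x = -5.
Step 5. [-x = -5] LHS negated; negate both sides, so neg: x = 5.

Answer: x ∈ {5}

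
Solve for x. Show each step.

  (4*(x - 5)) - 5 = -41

Step 1. [(4*(x - 5)) - 5 = -41] the outer -5 inverts by adding 5, so sub: 4*(x - 5) = -36.
Step 2. [4*(x - 5) = -36] 4 out front; divide by 4, so div: x - 5 = -9.
Step 3. [x - 5 = -9] peel the -5: add 5 from each side. So sub: x = -4.

Answer: x ∈ {-4}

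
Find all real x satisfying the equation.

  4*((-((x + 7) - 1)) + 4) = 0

Step 1. [4*((-((x + 7) - 1)) + 4) = 0] 4 out front; divide by 4. So div: (-((x + 7) - 1)) + 4 = 0.
Step 2. [(-((x + 7) - 1)) + 4 = 0] the outer +4 inverts by subtracting 4. So sub: -((x + 7) - 1) = -4.
Step 3. [-((x + 7) - 1) = -4] leading − — multiply by −1, so neg: (x + 7) - 1 = 4.
Step 4. [(x + 7) - 1 = 4] -1 is outermost — add 1 both sides ⇒ sub: x + 7 = 5.
Step 5. [x + 7 = 5] peel the +7: subtract 7 from each side, so sub: x = -2.

Answer: x ∈ {-2}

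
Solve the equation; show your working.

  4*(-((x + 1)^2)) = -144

Step 1. [4*(-((x + 1)^2)) = -144] divide by the outer 4. So div: -((x + 1)^2) = -36.
Step 2. [-((x + 1)^2) = -36] LHS negated; negate both sides. So neg: (x + 1)^2 = 36.
Step 3. [(x + 1)^2 = 36] √ both sides: 36 ≥ 0 gives two branches ⇒ sqrt: x + 1 = 6 or -6.
Step 4. [x + 1 = 6 or -6] peel the +1: subtract 1 from each side ⇒ sub: x = 5 or -7.

Answer: x ∈ {-7, 5}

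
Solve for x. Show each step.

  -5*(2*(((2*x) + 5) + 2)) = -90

Step 1. [-5*(2*(((2*x) + 5) + 2)) = -90] LHS = -5·(…); ÷-5 both sides. So div: 2*(((2*x) + 5) + 2) = 18.
Step 2. [2*(((2*x) + 5) + 2) = 18] 2·(inner) — divide through by 2, so div: ((2*x) + 5) + 2 = 9.
Step 3. [((2*x) + 5) + 2 = 9] +2 is outermost — subtract 2 both sides. So sub: (2*x) + 5 = 7.
Step 4. [(2*x) + 5 = 7] peel the +5: subtract 5 from each side, so sub: 2*x = 2.
Step 5. [2*x = 2] 2·(inner) — divide through by 2 ⇒ div: x = 1.

Answer: x ∈ {1}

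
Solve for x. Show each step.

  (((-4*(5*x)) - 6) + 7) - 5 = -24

Step 1. [(((-4*(5*x)) - 6) + 7) - 5 = -24] add 5: x sits inside (… - 5). So sub: ((-4*(5*x)) - 6) + 7 = -19.
Step 2. [((-4*(5*x)) - 6) + 7 = -19] peel the +7: subtract 7 from each side ⇒ sub: (-4*(5*x)) - 6 = -26.
Step 3. [(-4*(5*x)) - 6 = -26] -6 is outermost — add 6 both sides ⇒ sub: -4*(5*x) = -20.
Step 4. [-4*(5*x) = -20] LHS = -4·(…); ÷-4 both sides ⇒ div: 5*x = 5.
Step 5. [5*x = 5] divide by the outer 5. So div: x = 1.

Answer: x ∈ {1}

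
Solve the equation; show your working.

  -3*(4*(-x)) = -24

Step 1. [-3*(4*(-x)) = -24] -3 out front; divide by -3, so div: 4*(-x) = 8.
Step 2. [4*(-x) = 8] divide by the outer 4. So div: -x = 2.
Step 3. [-x = 2] LHS negated; negate both sides, so neg: x = -2.

Answer: x ∈ {-2}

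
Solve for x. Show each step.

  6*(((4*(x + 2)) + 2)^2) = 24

Step 1. [6*(((4*(x + 2)) + 2)^2) = 24] divide by the outer 6 ⇒ div: ((4*(x + 2)) + 2)^2 = 4.
Step 2. [((4*(x + 2)) + 2)^2 = 4] √ both sides: 4 ≥ 0 gives two branches ⇒ sqrt: (4*(x + 2)) + 2 = 2 or -2.
Step 3. [(4*(x + 2)) + 2 = 2 or -2] +2 is outermost — subtract 2 both sides. So sub: 4*(x + 2) = 0 or -4.
Step 4. [4*(x + 2) = 0 or -4] 4 out front; divide by 4. So div: x + 2 = 0 or -1.
Step 5. [x + 2 = 0 or -1] the outer +2 inverts by subtracting 2, so sub: x = -2 or -3.

Answer: x ∈ {-3, -2}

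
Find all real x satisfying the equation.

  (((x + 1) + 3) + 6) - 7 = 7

Step 1. [(((x + 1) + 3) + 6) - 7 = 7] 7 comes off first (add 7) ⇒ sub: ((x + 1) + 3) + 6 = 14.
Step 2. [((x + 1) + 3) + 6 = 14] the outer +6 inverts by subtracting 6 ⇒ sub: (x + 1) + 3 = 8.
Step 3. [(x + 1) + 3 = 8] subtract 3: x sits inside (… + 3). So sub: x + 1 = 5.
Step 4. [x + 1 = 5] +1 is outermost — subtract 1 both sides, so sub: x = 4.

Answer: x ∈ {4}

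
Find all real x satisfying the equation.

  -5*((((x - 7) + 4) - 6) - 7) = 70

Step 1. [-5*((((x - 7) + 4) - 6) - 7) = 70] divide by the outer -5 ⇒ div: (((x - 7) + 4) - 6) - 7 = -14.
Step 2. [(((x - 7) + 4) - 6) - 7 = -14] peel the -7: add 7 from each side ⇒ sub: ((x - 7) + 4) - 6 = -7.
Step 3. [((x - 7) + 4) - 6 = -7] the outer -6 inverts by adding 6 ⇒ sub: (x - 7) + 4 = -1.
Step 4. [(x - 7) + 4 = -1] subtract 4: x sits inside (… + 4), so sub: x - 7 = -5.
Step 5. [x - 7 = -5] add 7: x sits inside (… - 7) ⇒ sub: x = 2.

Answer: x ∈ {2}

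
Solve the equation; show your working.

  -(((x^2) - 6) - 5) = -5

Step 1. [-(((x^2) - 6) - 5) = -5] LHS negated; negate both sides, so neg: ((x^2) - 6) - 5 = 5.
Step 2. [((x^2) - 6) - 5 = 5] peel the -5: add 5 from each side ⇒ sub: (x^2) - 6 = 10.
Step 3. [(x^2) - 6 = 10] 6 comes off first (add 6) ⇒ sub: x^2 = 16.
Step 4. [x^2 = 16] √ both sides: 16 ≥ 0 gives two branches. So sqrt: x = 4 or -4.

Answer: x ∈ {-4, 4}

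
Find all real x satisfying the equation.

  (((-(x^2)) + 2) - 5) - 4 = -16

Step 1. [(((-(x^2)) + 2) - 5) - 4 = -16] add 4: x sits inside (… - 4), so sub: ((-(x^2)) + 2) - 5 = -12.
Step 2. [((-(x^2)) + 2) - 5 = -12] the outer -5 inverts by adding 5, so sub: (-(x^2)) + 2 = -7.
Step 3. [(-(x^2)) + 2 = -7] the outer +2 inverts by subtracting 2. So sub: -(x^2) = -9.
Step 4. [-(x^2) = -9] flip signs both sides ⇒ neg: x^2 = 9.
Step 5. [x^2 = 9] LHS squared, RHS 9 ≥ 0: apply √ (±). So sqrt: x = 3 or -3.

Answer: x ∈ {-3, 3}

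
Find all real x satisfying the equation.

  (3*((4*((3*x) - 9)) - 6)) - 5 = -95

Step 1. [(3*((4*((3*x) - 9)) - 6)) - 5 = -95] -5 is outermost — add 5 both sides ⇒ sub: 3*((4*((3*x) - 9)) - 6) = -90.
Step 2. [3*((4*((3*x) - 9)) - 6) = -90] 3 out front; divide by 3. So div: (4*((3*x) - 9)) - 6 = -30.
Step 3. [(4*((3*x) - 9)) - 6 = -30] add 6: x sits inside (… - 6). So sub: 4*((3*x) - 9) = -24.
Step 4. [4*((3*x) - 9) = -24] leading coefficient 4: divide by 4, so div: (3*x) - 9 = -6.
Step 5. [(3*x) - 9 = -6] 3 | LHS and 3 | -6: pull 3 out, so factor: x - 3 = -2.
Step 6. [x - 3 = -2] the outer -3 inverts by adding 3 ⇒ sub: x = 1.

Answer: x ∈ {1}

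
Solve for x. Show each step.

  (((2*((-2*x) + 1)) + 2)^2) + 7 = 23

Step 1. [(((2*((-2*x) + 1)) + 2)^2) + 7 = 23] subtract 7: x sits inside (… + 7) ⇒ sub: ((2*((-2*x) + 1)) + 2)^2 = 16.
Step 2. [((2*((-2*x) + 1)) + 2)^2 = 16] √ both sides: 16 ≥ 0 gives two branches. So sqrt: (2*((-2*x) + 1)) + 2 = 4 or -4.
Step 3. [(2*((-2*x) + 1)) + 2 = 4 or -4] common factor 2 (LHS and 4 or -4) — divide through, so factor: ((-2*x) + 1) + 1 = 2 or -2.
Step 4. [((-2*x) + 1) + 1 = 2 or -2] 1 comes off first (subtract 1). So sub: (-2*x) + 1 = 1 or -3.
Step 5. [(-2*x) + 1 = 1 or -3] peel the +1: subtract 1 from each side, so sub: -2*x = 0 or -4.
Step 6. [-2*x = 0 or -4] -2 out front; divide by -2, so div: x = 0 or 2.

Answer: x ∈ {0, 2}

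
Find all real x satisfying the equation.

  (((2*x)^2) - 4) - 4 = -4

Step 1. [(((2*x)^2) - 4) - 4 = -4] add 4: x sits inside (… - 4), so sub: ((2*x)^2) - 4 = 0.
Step 2. [((2*x)^2) - 4 = 0] -4 is outermost — add 4 both sides, so sub: (2*x)^2 = 4.
Step 3. [(2*x)^2 = 4] 4 ≥ 0, LHS is (·)² — take ±√ ⇒ sqrt: 2*x = 2 or -2.
Step 4. [2*x = 2 or -2] 2 out front; divide by 2, so div: x = 1 or -1.

Answer: x ∈ {-1, 1}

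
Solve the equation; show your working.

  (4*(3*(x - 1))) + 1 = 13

Step 1. [(4*(3*(x - 1))) + 1 = 13] subtract 1: x sits inside (… + 1), so sub: 4*(3*(x - 1)) = 12.
Step 2. [4*(3*(x - 1)) = 12] divide by the outer 4. So div: 3*(x - 1) = 3.
Step 3. [3*(x - 1) = 3] 3·(inner) — divide through by 3 ⇒ div: x - 1 = 1.
Step 4. [x - 1 = 1] 1 comes off first (add 1), so sub: x = 2.

Answer: x ∈ {2}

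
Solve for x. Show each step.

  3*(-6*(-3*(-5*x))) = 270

Step 1. [3*(-6*(-3*(-5*x))) = 270] 3 out front; divide by 3. So div: -6*(-3*(-5*x)) = 90.
Step 2. [-6*(-3*(-5*x)) = 90] divide by the outer -6. So div: -3*(-5*x) = -15.
Step 3. [-3*(-5*x) = -15] -3 out front; divide by -3 ⇒ div: -5*x = 5.
Step 4. [-5*x = 5] -5·(inner) — divide through by -5. So div: x = -1.

Answer: x ∈ {-1}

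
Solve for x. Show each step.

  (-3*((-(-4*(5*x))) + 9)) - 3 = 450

Step 1. [(-3*((-(-4*(5*x))) + 9)) - 3 = 450] -3 is outermost — add 3 both sides ⇒ sub: -3*((-(-4*(5*x))) + 9) = 453.
Step 2. [-3*((-(-4*(5*x))) + 9) = 453] LHS = -3·(…); ÷-3 both sides, so div: (-(-4*(5*x))) + 9 = -151.
Step 3. [(-(-4*(5*x))) + 9 = -151] subtract 9: x sits inside (… + 9) ⇒ sub: -(-4*(5*x)) = -160.
Step 4. [-(-4*(5*x)) = -160] flip signs both sides. So neg: -4*(5*x) = 160.
Step 5. [-4*(5*x) = 160] divide by the outer -4. So div: 5*x = -40.
Step 6. [5*x = -40] leading coefficient 5: divide by 5 ⇒ div: x = -8.

Answer: x ∈ {-8}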